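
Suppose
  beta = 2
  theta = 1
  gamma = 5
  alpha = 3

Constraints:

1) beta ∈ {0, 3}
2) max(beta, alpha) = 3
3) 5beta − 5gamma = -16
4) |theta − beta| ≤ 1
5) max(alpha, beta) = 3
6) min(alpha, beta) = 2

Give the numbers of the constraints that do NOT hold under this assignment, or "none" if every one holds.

1) beta = 2 is not in {0, 3} — violated.
2) max(2, 3) = 3 — satisfied.
3) 5beta − 5gamma = 5(2) − 5(5) = -15, not -16 — violated.
4) |1 − 2| = 1; 1 ≤ 1 — satisfied.
5) max(3, 2) = 3 — satisfied.
6) min(3, 2) = 2 — satisfied.

No — constraints 1, 3 are not satisfied.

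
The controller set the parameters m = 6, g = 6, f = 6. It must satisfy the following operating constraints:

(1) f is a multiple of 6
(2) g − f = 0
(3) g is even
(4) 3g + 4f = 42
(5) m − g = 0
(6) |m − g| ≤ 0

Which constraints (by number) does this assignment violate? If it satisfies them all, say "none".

(1) 6 / 6 = 1, so 6 divides 6  ✔
(2) g − f = 6 − 6 = 0  ✔
(3) g = 6 is even  ✔
(4) 3g + 4f = 3(6) + 4(6) = 42  ✔
(5) m − g = 6 − 6 = 0  ✔
(6) |6 − 6| = 0; 0 ≤ 0  ✔

Yes — all constraints hold.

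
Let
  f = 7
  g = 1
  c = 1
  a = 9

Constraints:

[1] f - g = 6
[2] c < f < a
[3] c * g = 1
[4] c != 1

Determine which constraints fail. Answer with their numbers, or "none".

[1] f - g = 7 - 1 = 6  ✔
[2] values 1 < 7 < 9  ✔
[3] c * g = 1 * 1 = 1  ✔
[4] c = 1, but 1 is required to differ  ✘

Constraint 4 does not hold.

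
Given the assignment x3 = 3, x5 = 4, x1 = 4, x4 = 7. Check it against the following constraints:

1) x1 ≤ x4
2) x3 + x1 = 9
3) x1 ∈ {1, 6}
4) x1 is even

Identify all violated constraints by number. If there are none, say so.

Constraints 2 and 3 are violated.

1) x1 = 4, x4 = 7; 4 ≤ 7 — satisfied.
2) x3 + x1 = 3 + 4 = 7, not 9 — violated.
3) x1 = 4 is not in {1, 6} — violated.
4) x1 = 4 is even — satisfied.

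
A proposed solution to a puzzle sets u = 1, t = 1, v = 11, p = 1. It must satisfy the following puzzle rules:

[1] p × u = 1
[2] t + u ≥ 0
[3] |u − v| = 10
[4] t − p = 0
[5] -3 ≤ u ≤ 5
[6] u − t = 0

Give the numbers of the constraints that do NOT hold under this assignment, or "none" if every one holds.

[1] p × u = 1 × 1 = 1 — OK.
[2] t + u = 1 + 1 = 2; 2 ≥ 0 — OK.
[3] |1 − 11| = 10 — OK.
[4] t − p = 1 − 1 = 0 — OK.
[5] u = 1 lies in [-3, 5] — OK.
[6] u − t = 1 − 1 = 0 — OK.

No violations.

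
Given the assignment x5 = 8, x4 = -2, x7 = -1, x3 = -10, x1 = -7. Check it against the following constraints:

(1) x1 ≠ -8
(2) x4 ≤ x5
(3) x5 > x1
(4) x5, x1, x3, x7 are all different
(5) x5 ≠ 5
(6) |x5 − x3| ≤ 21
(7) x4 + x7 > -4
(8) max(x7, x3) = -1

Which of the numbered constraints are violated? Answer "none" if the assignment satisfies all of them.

(1) x1 = -7, and -7 ≠ -8  ✔
(2) x4 = -2, x5 = 8; -2 ≤ 8  ✔
(3) x5 = 8, x1 = -7; 8 > -7  ✔
(4) values 8, -7, -10, -1 are pairwise distinct  ✔
(5) x5 = 8, and 8 ≠ 5  ✔
(6) |8 − (-10)| = 18; 18 ≤ 21  ✔
(7) x4 + x7 = -2 + (-1) = -3; -3 > -4  ✔
(8) max(-1, -10) = -1  ✔

Yes — all constraints hold.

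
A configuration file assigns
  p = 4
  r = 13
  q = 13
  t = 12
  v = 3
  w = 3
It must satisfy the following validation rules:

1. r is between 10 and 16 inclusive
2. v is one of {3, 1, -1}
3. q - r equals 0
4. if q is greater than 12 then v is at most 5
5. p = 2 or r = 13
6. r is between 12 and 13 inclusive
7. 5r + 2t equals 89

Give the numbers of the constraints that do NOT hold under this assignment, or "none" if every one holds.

1. r = 13 lies in [10, 16] — holds.
2. v = 3 is in {3, 1, -1} — holds.
3. q - r = 13 - 13 = 0 — holds.
4. q = 13 > 12, so we need v ≤ 5; v = 3 ≤ 5 — holds.
5. p = 4 ≠ 2, but r = 13 = 13 (second disjunct) — holds.
6. r = 13 lies in [12, 13] — holds.
7. 5r + 2t = 5(13) + 2(12) = 89 — holds.

No violations.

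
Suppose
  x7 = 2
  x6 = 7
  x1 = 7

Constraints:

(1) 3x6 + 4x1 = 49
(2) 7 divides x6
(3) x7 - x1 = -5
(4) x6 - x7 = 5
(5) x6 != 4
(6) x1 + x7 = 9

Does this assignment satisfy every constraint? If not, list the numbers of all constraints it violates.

Yes — all constraints hold.

(1) 3x6 + 4x1 = 3(7) + 4(7) = 49 — OK.
(2) 7 / 7 = 1, so 7 divides 7 — OK.
(3) x7 - x1 = 2 - 7 = -5 — OK.
(4) x6 - x7 = 7 - 2 = 5 — OK.
(5) x6 = 7, and 7 ≠ 4 — OK.
(6) x1 + x7 = 7 + 2 = 9 — OK.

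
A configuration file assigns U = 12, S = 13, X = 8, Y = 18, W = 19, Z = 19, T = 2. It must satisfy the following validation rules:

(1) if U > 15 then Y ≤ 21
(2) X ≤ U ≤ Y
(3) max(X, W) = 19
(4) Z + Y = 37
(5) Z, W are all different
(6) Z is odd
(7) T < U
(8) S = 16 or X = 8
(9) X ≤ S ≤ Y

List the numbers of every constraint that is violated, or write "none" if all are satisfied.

Constraint 5 does not hold.

(1) U = 12, not > 15; antecedent false, conditional vacuously true  ✓
(2) values 8 ≤ 12 ≤ 18  ✓
(3) max(8, 19) = 19  ✓
(4) Z + Y = 19 + 18 = 37  ✓
(5) Z = W = 19, not all different  ✗
(6) Z = 19 is odd  ✓
(7) T = 2, U = 12; 2 < 12  ✓
(8) S = 13 ≠ 16, but X = 8 = 8 (second disjunct)  ✓
(9) values 8 ≤ 13 ≤ 18  ✓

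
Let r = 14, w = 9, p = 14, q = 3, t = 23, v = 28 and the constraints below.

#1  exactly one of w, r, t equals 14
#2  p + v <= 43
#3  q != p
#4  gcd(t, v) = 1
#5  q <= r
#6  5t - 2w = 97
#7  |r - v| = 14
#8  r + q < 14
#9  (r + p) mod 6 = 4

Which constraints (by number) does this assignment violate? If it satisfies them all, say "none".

Constraint 8 does not hold.

#1 w=9, r=14, t=23; 1 of them equals 14 — satisfied.
#2 p + v = 14 + 28 = 42; 42 ≤ 43 — satisfied.
#3 q = 3, p = 14; distinct — satisfied.
#4 gcd(23, 28) = 1 — satisfied.
#5 q = 3, r = 14; 3 ≤ 14 — satisfied.
#6 5t - 2w = 5(23) - 2(9) = 97 — satisfied.
#7 |14 - 28| = 14 — satisfied.
#8 r + q = 14 + 3 = 17; 17 ≥ 14, bound 14 not met — violated.
#9 r + p = 28; 28 mod 6 = 4 — satisfied.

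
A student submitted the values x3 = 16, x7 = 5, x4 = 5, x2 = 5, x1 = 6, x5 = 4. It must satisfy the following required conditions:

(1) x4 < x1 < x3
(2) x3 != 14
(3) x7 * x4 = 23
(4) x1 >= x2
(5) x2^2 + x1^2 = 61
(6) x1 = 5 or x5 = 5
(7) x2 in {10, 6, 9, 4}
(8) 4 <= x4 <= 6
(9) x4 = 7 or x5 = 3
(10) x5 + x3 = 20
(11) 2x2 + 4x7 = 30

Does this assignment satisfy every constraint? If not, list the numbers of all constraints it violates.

(1) values 5 < 6 < 16 — satisfied.
(2) x3 = 16, and 16 ≠ 14 — satisfied.
(3) x7 * x4 = 5 * 5 = 25, not 23 — violated.
(4) x1 = 6, x2 = 5; 6 ≥ 5 — satisfied.
(5) x2^2 + x1^2 = 5^2 + 6^2 = 25 + 36 = 61 — satisfied.
(6) x1 = 6 ≠ 5 and x5 = 4 ≠ 5; both disjuncts false — violated.
(7) x2 = 5 is not in {10, 6, 9, 4} — violated.
(8) x4 = 5 lies in [4, 6] — satisfied.
(9) x4 = 5 ≠ 7 and x5 = 4 ≠ 3; both disjuncts false — violated.
(10) x5 + x3 = 4 + 16 = 20 — satisfied.
(11) 2x2 + 4x7 = 2(5) + 4(5) = 30 — satisfied.

Constraints 3, 6, 7, 9 are violated.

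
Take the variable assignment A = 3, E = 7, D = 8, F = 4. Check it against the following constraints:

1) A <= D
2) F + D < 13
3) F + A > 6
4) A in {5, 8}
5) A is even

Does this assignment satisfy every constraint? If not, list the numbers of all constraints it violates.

1) A = 3, D = 8; 3 ≤ 8  OK
2) F + D = 4 + 8 = 12; 12 < 13  OK
3) F + A = 4 + 3 = 7; 7 > 6  OK
4) A = 3 is not in {5, 8}  FAIL
5) A = 3 is odd  FAIL

Violated: 4 and 5.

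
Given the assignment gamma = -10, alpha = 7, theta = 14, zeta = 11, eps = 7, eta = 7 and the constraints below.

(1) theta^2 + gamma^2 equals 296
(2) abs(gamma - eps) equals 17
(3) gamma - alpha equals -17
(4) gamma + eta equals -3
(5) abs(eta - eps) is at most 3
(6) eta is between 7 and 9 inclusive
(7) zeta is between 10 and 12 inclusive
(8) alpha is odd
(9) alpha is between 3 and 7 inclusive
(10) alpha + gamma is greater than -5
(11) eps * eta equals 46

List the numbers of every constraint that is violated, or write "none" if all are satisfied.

(1) theta^2 + gamma^2 = 14^2 + (-10)^2 = 196 + 100 = 296 — holds.
(2) abs(-10 - 7) = 17 — holds.
(3) gamma - alpha = -10 - 7 = -17 — holds.
(4) gamma + eta = -10 + 7 = -3 — holds.
(5) abs(7 - 7) = 0; 0 ≤ 3 — holds.
(6) eta = 7 lies in [7, 9] — holds.
(7) zeta = 11 lies in [10, 12] — holds.
(8) alpha = 7 is odd — holds.
(9) alpha = 7 lies in [3, 7] — holds.
(10) alpha + gamma = 7 + (-10) = -3; -3 > -5 — holds.
(11) eps * eta = 7 * 7 = 49, not 46 — does not hold.

Constraint 11 does not hold.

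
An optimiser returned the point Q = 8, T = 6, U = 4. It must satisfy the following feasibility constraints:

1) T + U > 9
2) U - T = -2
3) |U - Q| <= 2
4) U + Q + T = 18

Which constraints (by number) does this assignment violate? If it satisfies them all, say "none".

The assignment fails constraint 3.

1) T + U = 6 + 4 = 10; 10 > 9 — OK.
2) U - T = 4 - 6 = -2 — OK.
3) |4 - 8| = 4; 4 > 2, exceeds bound 2 — violated.
4) U + Q + T = 4 + 8 + 6 = 18 — OK.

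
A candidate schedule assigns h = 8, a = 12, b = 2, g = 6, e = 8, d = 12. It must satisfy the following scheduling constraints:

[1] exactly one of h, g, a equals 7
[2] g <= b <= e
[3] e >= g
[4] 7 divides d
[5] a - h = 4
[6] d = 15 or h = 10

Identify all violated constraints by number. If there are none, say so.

Constraints 1, 2, 4, 6 are violated.

[1] h=8, g=6, a=12; 0 of them equal 7, not exactly one  false
[2] values 6, 2, 8; g = 6 is not <= b = 2  false
[3] e = 8, g = 6; 8 ≥ 6  true
[4] 12 = 7*1 + 5, so 7 does not divide 12  false
[5] a - h = 12 - 8 = 4  true
[6] d = 12 ≠ 15 and h = 8 ≠ 10; both disjuncts false  false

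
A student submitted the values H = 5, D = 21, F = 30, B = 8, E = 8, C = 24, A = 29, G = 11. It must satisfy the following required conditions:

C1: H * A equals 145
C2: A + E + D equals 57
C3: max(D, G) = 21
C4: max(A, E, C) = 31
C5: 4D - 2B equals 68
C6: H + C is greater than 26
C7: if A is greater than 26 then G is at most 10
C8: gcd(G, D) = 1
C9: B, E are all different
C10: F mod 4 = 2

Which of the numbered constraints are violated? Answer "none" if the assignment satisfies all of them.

C1: H * A = 5 * 29 = 145 — OK.
C2: A + E + D = 29 + 8 + 21 = 58, not 57 — violated.
C3: max(21, 11) = 21 — OK.
C4: max(29, 8, 24) = 29, not 31 — violated.
C5: 4D - 2B = 4(21) - 2(8) = 68 — OK.
C6: H + C = 5 + 24 = 29; 29 > 26 — OK.
C7: A = 29 > 26, so we need G ≤ 10; but G = 11 > 10 — violated.
C8: gcd(11, 21) = 1 — OK.
C9: B = E = 8, not all different — violated.
C10: 30 mod 4 = 2 — OK.

Constraints 2, 4, 7, and 9 are violated.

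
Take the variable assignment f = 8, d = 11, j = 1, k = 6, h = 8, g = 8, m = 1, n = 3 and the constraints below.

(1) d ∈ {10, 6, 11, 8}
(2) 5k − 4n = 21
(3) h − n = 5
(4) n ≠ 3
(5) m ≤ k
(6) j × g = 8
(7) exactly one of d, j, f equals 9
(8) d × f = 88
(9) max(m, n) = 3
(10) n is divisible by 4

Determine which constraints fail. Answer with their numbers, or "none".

Violated: 2, 4, 7, and 10.

(1) d = 11 is in {10, 6, 11, 8} — holds.
(2) 5k − 4n = 5(6) − 4(3) = 18, not 21 — fails.
(3) h − n = 8 − 3 = 5 — holds.
(4) n = 3, but 3 is required to differ — fails.
(5) m = 1, k = 6; 1 ≤ 6 — holds.
(6) j × g = 1 × 8 = 8 — holds.
(7) d=11, j=1, f=8; 0 of them equal 9, not exactly one — fails.
(8) d × f = 11 × 8 = 88 — holds.
(9) max(1, 3) = 3 — holds.
(10) 3 = 4×0 + 3, so 4 does not divide 3 — fails.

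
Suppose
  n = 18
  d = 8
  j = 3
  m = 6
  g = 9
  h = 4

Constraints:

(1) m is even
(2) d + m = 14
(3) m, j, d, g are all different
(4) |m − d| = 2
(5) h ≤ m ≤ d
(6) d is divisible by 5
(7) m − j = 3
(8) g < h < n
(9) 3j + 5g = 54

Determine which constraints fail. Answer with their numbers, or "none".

(1) m = 6 is even  OK
(2) d + m = 8 + 6 = 14  OK
(3) values 6, 3, 8, 9 are pairwise distinct  OK
(4) |6 − 8| = 2  OK
(5) values 4 ≤ 6 ≤ 8  OK
(6) 8 = 5×1 + 3, so 5 does not divide 8  FAIL
(7) m − j = 6 − 3 = 3  OK
(8) values 9, 4, 18; g = 9 is not < h = 4  FAIL
(9) 3j + 5g = 3(3) + 5(9) = 54  OK

No — constraints 6, 8 are not satisfied.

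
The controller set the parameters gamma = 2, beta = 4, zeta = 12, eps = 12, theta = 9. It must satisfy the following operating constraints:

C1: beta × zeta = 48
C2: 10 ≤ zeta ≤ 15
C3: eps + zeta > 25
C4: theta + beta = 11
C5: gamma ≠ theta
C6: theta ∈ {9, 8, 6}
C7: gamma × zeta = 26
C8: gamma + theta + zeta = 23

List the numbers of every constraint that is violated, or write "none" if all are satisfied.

C1: beta × zeta = 4 × 12 = 48  holds
C2: zeta = 12 lies in [10, 15]  holds
C3: eps + zeta = 12 + 12 = 24; 24 ≤ 25, bound 25 not met  fails
C4: theta + beta = 9 + 4 = 13, not 11  fails
C5: gamma = 2, theta = 9; distinct  holds
C6: theta = 9 is in {9, 8, 6}  holds
C7: gamma × zeta = 2 × 12 = 24, not 26  fails
C8: gamma + theta + zeta = 2 + 9 + 12 = 23  holds

Constraints 3, 4, and 7 do not hold.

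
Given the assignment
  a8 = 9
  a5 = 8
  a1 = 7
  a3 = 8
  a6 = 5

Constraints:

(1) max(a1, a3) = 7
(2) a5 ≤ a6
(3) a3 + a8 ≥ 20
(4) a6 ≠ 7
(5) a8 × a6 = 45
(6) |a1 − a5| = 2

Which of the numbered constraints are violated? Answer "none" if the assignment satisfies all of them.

(1) max(7, 8) = 8, not 7 — violated.
(2) a5 = 8, a6 = 5; 8 > 5 (want ≤) — violated.
(3) a3 + a8 = 8 + 9 = 17; 17 < 20, bound 20 not met — violated.
(4) a6 = 5, and 5 ≠ 7 — OK.
(5) a8 × a6 = 9 × 5 = 45 — OK.
(6) |7 − 8| = 1, not 2 — violated.

No — constraints 1, 2, 3, and 6 are not satisfied.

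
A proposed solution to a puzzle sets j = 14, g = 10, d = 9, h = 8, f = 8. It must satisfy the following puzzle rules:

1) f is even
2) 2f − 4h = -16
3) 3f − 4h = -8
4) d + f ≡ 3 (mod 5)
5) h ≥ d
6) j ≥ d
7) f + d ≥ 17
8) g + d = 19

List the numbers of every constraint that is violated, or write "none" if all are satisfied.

1) f = 8 is even — OK.
2) 2f − 4h = 2(8) − 4(8) = -16 — OK.
3) 3f − 4h = 3(8) − 4(8) = -8 — OK.
4) d + f = 17; 17 mod 5 = 2, not 3 — violated.
5) h = 8, d = 9; 8 < 9 (want ≥) — violated.
6) j = 14, d = 9; 14 ≥ 9 — OK.
7) f + d = 8 + 9 = 17; 17 ≥ 17 — OK.
8) g + d = 10 + 9 = 19 — OK.

Constraints 4 and 5 do not hold.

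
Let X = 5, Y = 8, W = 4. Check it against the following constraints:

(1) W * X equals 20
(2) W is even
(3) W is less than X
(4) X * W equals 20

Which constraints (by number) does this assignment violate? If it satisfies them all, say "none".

(1) W * X = 4 * 5 = 20  ✔
(2) W = 4 is even  ✔
(3) W = 4, X = 5; 4 < 5  ✔
(4) X * W = 5 * 4 = 20  ✔

All constraints are satisfied.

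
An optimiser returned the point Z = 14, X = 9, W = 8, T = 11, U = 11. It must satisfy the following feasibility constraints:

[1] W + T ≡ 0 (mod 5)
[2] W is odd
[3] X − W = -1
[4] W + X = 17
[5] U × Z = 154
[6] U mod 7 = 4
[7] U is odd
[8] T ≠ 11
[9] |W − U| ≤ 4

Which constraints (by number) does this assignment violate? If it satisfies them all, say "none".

[1] W + T = 19; 19 mod 5 = 4, not 0 — fails.
[2] W = 8 is even — fails.
[3] X − W = 9 − 8 = 1, not -1 — fails.
[4] W + X = 8 + 9 = 17 — holds.
[5] U × Z = 11 × 14 = 154 — holds.
[6] 11 mod 7 = 4 — holds.
[7] U = 11 is odd — holds.
[8] T = 11, but 11 is required to differ — fails.
[9] |8 − 11| = 3; 3 ≤ 4 — holds.

Constraints 1, 2, 3, 8 are violated.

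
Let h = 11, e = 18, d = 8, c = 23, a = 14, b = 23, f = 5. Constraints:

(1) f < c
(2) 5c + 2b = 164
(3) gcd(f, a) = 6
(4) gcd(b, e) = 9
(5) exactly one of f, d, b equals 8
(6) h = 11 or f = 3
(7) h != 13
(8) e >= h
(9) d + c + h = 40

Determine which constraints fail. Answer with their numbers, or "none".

(1) f = 5, c = 23; 5 < 23 — holds.
(2) 5c + 2b = 5(23) + 2(23) = 161, not 164 — does not hold.
(3) gcd(5, 14) = 1, not 6 — does not hold.
(4) gcd(23, 18) = 1, not 9 — does not hold.
(5) f=5, d=8, b=23; 1 of them equals 8 — holds.
(6) h = 11 = 11 (first disjunct) — holds.
(7) h = 11, and 11 ≠ 13 — holds.
(8) e = 18, h = 11; 18 ≥ 11 — holds.
(9) d + c + h = 8 + 23 + 11 = 42, not 40 — does not hold.

Violated: 2, 3, 4, and 9.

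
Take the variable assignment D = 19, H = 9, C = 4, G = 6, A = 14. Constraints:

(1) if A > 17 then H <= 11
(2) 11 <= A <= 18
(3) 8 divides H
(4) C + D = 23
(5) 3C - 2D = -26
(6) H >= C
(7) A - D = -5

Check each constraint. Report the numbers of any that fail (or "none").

(1) A = 14, not > 17; antecedent false, conditional vacuously true  ✔
(2) A = 14 lies in [11, 18]  ✔
(3) 9 = 8*1 + 1, so 8 does not divide 9  ✘
(4) C + D = 4 + 19 = 23  ✔
(5) 3C - 2D = 3(4) - 2(19) = -26  ✔
(6) H = 9, C = 4; 9 ≥ 4  ✔
(7) A - D = 14 - 19 = -5  ✔

Violated: 3.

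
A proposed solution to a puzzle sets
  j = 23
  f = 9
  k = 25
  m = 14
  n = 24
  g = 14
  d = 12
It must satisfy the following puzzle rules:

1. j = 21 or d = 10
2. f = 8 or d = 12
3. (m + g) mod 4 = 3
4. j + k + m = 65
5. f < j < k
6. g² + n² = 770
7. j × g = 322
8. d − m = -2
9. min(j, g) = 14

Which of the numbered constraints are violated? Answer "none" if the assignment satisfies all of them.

1. j = 23 ≠ 21 and d = 12 ≠ 10; both disjuncts false — violated.
2. f = 9 ≠ 8, but d = 12 = 12 (second disjunct) — OK.
3. m + g = 28; 28 mod 4 = 0, not 3 — violated.
4. j + k + m = 23 + 25 + 14 = 62, not 65 — violated.
5. values 9 < 23 < 25 — OK.
6. g² + n² = 14² + 24² = 196 + 576 = 772, not 770 — violated.
7. j × g = 23 × 14 = 322 — OK.
8. d − m = 12 − 14 = -2 — OK.
9. min(23, 14) = 14 — OK.

No — constraints 1, 3, 4, and 6 are not satisfied.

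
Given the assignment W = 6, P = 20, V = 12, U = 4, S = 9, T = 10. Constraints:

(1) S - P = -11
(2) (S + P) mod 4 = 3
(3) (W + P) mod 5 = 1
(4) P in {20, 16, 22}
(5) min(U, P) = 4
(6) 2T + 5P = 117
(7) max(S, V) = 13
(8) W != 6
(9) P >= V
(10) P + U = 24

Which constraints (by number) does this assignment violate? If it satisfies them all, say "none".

The assignment fails constraints 2, 6, 7, and 8.

(1) S - P = 9 - 20 = -11  yes
(2) S + P = 29; 29 mod 4 = 1, not 3  no
(3) W + P = 26; 26 mod 5 = 1  yes
(4) P = 20 is in {20, 16, 22}  yes
(5) min(4, 20) = 4  yes
(6) 2T + 5P = 2(10) + 5(20) = 120, not 117  no
(7) max(9, 12) = 12, not 13  no
(8) W = 6, but 6 is required to differ  no
(9) P = 20, V = 12; 20 ≥ 12  yes
(10) P + U = 20 + 4 = 24  yes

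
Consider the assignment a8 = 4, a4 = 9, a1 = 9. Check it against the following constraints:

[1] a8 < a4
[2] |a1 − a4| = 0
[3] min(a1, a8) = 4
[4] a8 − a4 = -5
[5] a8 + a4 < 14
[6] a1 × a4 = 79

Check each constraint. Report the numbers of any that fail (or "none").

No — constraint 6 is not satisfied.

[1] a8 = 4, a4 = 9; 4 < 9  holds
[2] |9 − 9| = 0  holds
[3] min(9, 4) = 4  holds
[4] a8 − a4 = 4 − 9 = -5  holds
[5] a8 + a4 = 4 + 9 = 13; 13 < 14  holds
[6] a1 × a4 = 9 × 9 = 81, not 79  fails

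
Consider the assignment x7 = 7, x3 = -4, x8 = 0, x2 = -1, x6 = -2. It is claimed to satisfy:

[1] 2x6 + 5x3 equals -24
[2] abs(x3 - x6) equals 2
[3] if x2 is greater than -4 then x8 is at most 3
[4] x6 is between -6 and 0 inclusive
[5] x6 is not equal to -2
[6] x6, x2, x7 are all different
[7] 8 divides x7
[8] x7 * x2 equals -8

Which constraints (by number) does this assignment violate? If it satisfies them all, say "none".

[1] 2x6 + 5x3 = 2(-2) + 5(-4) = -24  holds
[2] abs(-4 - (-2)) = 2  holds
[3] x2 = -1 > -4, so we need x8 ≤ 3; x8 = 0 ≤ 3  holds
[4] x6 = -2 lies in [-6, 0]  holds
[5] x6 = -2, but -2 is required to differ  fails
[6] values -2, -1, 7 are pairwise distinct  holds
[7] 7 = 8*0 + 7, so 8 does not divide 7  fails
[8] x7 * x2 = 7 * (-1) = -7, not -8  fails

Constraints 5, 7, and 8 are violated.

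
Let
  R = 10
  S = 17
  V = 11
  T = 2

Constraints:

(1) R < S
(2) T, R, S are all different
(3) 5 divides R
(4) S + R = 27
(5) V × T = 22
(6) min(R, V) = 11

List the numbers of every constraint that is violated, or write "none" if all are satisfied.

The assignment fails constraint 6.

(1) R = 10, S = 17; 10 < 17 — holds.
(2) values 2, 10, 17 are pairwise distinct — holds.
(3) 10 / 5 = 2, so 5 divides 10 — holds.
(4) S + R = 17 + 10 = 27 — holds.
(5) V × T = 11 × 2 = 22 — holds.
(6) min(10, 11) = 10, not 11 — does not hold.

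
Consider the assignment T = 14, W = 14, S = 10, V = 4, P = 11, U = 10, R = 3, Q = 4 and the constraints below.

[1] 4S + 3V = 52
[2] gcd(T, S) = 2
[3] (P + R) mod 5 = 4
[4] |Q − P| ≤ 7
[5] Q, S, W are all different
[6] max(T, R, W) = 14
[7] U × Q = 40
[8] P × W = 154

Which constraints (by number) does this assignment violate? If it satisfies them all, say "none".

[1] 4S + 3V = 4(10) + 3(4) = 52  OK
[2] gcd(14, 10) = 2  OK
[3] P + R = 14; 14 mod 5 = 4  OK
[4] |4 − 11| = 7; 7 ≤ 7  OK
[5] values 4, 10, 14 are pairwise distinct  OK
[6] max(14, 3, 14) = 14  OK
[7] U × Q = 10 × 4 = 40  OK
[8] P × W = 11 × 14 = 154  OK

No violations.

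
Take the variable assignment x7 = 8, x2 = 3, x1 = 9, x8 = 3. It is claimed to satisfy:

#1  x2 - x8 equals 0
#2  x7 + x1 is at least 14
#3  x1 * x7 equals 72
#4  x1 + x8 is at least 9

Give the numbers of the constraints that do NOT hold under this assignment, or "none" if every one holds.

#1 x2 - x8 = 3 - 3 = 0  holds
#2 x7 + x1 = 8 + 9 = 17; 17 ≥ 14  holds
#3 x1 * x7 = 9 * 8 = 72  holds
#4 x1 + x8 = 9 + 3 = 12; 12 ≥ 9  holds

None — every constraint holds.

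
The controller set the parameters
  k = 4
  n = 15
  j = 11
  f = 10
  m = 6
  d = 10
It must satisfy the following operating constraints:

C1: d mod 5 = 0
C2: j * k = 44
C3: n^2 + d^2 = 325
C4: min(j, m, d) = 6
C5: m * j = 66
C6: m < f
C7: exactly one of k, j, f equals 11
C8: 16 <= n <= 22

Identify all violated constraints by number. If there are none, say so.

Constraint 8 does not hold.

C1: 10 mod 5 = 0 — OK.
C2: j * k = 11 * 4 = 44 — OK.
C3: n^2 + d^2 = 15^2 + 10^2 = 225 + 100 = 325 — OK.
C4: min(11, 6, 10) = 6 — OK.
C5: m * j = 6 * 11 = 66 — OK.
C6: m = 6, f = 10; 6 < 10 — OK.
C7: k=4, j=11, f=10; 1 of them equals 11 — OK.
C8: n = 15 is outside [16, 22] — violated.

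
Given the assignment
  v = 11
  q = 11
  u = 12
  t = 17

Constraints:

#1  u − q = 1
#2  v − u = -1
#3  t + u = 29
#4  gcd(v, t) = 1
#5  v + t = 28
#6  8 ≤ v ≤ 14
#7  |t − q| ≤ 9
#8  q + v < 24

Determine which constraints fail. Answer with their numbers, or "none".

#1 u − q = 12 − 11 = 1 — OK.
#2 v − u = 11 − 12 = -1 — OK.
#3 t + u = 17 + 12 = 29 — OK.
#4 gcd(11, 17) = 1 — OK.
#5 v + t = 11 + 17 = 28 — OK.
#6 v = 11 lies in [8, 14] — OK.
#7 |17 − 11| = 6; 6 ≤ 9 — OK.
#8 q + v = 11 + 11 = 22; 22 < 24 — OK.

Yes — all constraints hold.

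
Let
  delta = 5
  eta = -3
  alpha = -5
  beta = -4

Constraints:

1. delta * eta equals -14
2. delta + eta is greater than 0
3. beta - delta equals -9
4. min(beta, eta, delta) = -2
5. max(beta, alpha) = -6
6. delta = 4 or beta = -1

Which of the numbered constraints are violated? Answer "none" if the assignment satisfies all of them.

The assignment fails constraints 1, 4, 5, and 6.

1. delta * eta = 5 * (-3) = -15, not -14 — fails.
2. delta + eta = 5 + (-3) = 2; 2 > 0 — holds.
3. beta - delta = -4 - 5 = -9 — holds.
4. min(-4, -3, 5) = -4, not -2 — fails.
5. max(-4, -5) = -4, not -6 — fails.
6. delta = 5 ≠ 4 and beta = -4 ≠ -1; both disjuncts false — fails.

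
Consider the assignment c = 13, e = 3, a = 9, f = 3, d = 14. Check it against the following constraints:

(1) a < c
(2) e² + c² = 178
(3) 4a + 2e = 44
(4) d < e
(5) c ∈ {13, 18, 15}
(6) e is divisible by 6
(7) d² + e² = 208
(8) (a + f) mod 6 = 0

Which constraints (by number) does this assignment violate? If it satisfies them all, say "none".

No — constraints 3, 4, 6, and 7 are not satisfied.

(1) a = 9, c = 13; 9 < 13  ✓
(2) e² + c² = 3² + 13² = 9 + 169 = 178  ✓
(3) 4a + 2e = 4(9) + 2(3) = 42, not 44  ✗
(4) d = 14, e = 3; 14 ≥ 3 (want <)  ✗
(5) c = 13 is in {13, 18, 15}  ✓
(6) 3 = 6×0 + 3, so 6 does not divide 3  ✗
(7) d² + e² = 14² + 3² = 196 + 9 = 205, not 208  ✗
(8) a + f = 12; 12 mod 6 = 0  ✓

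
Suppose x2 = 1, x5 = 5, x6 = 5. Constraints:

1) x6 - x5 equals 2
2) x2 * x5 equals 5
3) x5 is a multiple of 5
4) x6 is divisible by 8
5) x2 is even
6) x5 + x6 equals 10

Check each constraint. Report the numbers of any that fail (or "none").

Constraints 1, 4, 5 do not hold.

1) x6 - x5 = 5 - 5 = 0, not 2  false
2) x2 * x5 = 1 * 5 = 5  true
3) 5 / 5 = 1, so 5 divides 5  true
4) 5 = 8*0 + 5, so 8 does not divide 5  false
5) x2 = 1 is odd  false
6) x5 + x6 = 5 + 5 = 10  true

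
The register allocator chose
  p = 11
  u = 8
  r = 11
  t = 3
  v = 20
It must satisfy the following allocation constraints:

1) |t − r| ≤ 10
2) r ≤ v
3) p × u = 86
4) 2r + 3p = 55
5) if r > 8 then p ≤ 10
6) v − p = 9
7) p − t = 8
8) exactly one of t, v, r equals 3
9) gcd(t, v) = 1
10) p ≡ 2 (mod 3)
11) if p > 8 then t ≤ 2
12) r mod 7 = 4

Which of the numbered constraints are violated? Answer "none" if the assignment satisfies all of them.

1) |3 − 11| = 8; 8 ≤ 10 — satisfied.
2) r = 11, v = 20; 11 ≤ 20 — satisfied.
3) p × u = 11 × 8 = 88, not 86 — violated.
4) 2r + 3p = 2(11) + 3(11) = 55 — satisfied.
5) r = 11 > 8, so we need p ≤ 10; but p = 11 > 10 — violated.
6) v − p = 20 − 11 = 9 — satisfied.
7) p − t = 11 − 3 = 8 — satisfied.
8) t=3, v=20, r=11; 1 of them equals 3 — satisfied.
9) gcd(3, 20) = 1 — satisfied.
10) 11 mod 3 = 2 — satisfied.
11) p = 11 > 8, so we need t ≤ 2; but t = 3 > 2 — violated.
12) 11 mod 7 = 4 — satisfied.

Violated: 3, 5, and 11.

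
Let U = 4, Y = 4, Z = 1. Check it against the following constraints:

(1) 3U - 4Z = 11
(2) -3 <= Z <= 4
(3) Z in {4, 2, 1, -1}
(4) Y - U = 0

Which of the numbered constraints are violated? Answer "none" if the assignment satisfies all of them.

No — constraint 1 is not satisfied.

(1) 3U - 4Z = 3(4) - 4(1) = 8, not 11 — does not hold.
(2) Z = 1 lies in [-3, 4] — holds.
(3) Z = 1 is in {4, 2, 1, -1} — holds.
(4) Y - U = 4 - 4 = 0 — holds.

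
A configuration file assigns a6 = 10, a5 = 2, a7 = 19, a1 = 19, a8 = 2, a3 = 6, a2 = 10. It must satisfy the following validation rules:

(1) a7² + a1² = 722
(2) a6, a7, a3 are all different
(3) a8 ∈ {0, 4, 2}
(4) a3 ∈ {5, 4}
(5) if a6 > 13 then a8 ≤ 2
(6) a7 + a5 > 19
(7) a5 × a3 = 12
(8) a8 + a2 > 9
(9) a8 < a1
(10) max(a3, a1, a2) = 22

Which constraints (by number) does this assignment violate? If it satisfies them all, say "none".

Constraints 4 and 10 are violated.

(1) a7² + a1² = 19² + 19² = 361 + 361 = 722  true
(2) values 10, 19, 6 are pairwise distinct  true
(3) a8 = 2 is in {0, 4, 2}  true
(4) a3 = 6 is not in {5, 4}  false
(5) a6 = 10, not > 13; antecedent false, conditional vacuously true  true
(6) a7 + a5 = 19 + 2 = 21; 21 > 19  true
(7) a5 × a3 = 2 × 6 = 12  true
(8) a8 + a2 = 2 + 10 = 12; 12 > 9  true
(9) a8 = 2, a1 = 19; 2 < 19  true
(10) max(6, 19, 10) = 19, not 22  false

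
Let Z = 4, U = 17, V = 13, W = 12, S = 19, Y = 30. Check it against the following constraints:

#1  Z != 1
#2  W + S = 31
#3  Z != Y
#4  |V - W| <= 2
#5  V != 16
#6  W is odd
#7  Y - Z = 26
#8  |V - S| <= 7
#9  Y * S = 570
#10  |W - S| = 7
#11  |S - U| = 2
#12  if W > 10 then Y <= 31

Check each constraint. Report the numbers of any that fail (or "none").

Constraint 6 does not hold.

#1 Z = 4, and 4 ≠ 1 — satisfied.
#2 W + S = 12 + 19 = 31 — satisfied.
#3 Z = 4, Y = 30; distinct — satisfied.
#4 |13 - 12| = 1; 1 ≤ 2 — satisfied.
#5 V = 13, and 13 ≠ 16 — satisfied.
#6 W = 12 is even — violated.
#7 Y - Z = 30 - 4 = 26 — satisfied.
#8 |13 - 19| = 6; 6 ≤ 7 — satisfied.
#9 Y * S = 30 * 19 = 570 — satisfied.
#10 |12 - 19| = 7 — satisfied.
#11 |19 - 17| = 2 — satisfied.
#12 W = 12 > 10, so we need Y ≤ 31; Y = 30 ≤ 31 — satisfied.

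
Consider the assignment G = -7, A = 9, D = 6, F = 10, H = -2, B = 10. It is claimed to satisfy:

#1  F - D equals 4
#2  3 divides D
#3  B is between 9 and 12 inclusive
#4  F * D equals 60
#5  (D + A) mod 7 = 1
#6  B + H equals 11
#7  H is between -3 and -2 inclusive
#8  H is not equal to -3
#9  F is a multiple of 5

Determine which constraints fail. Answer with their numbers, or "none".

Constraint 6 is violated.

#1 F - D = 10 - 6 = 4  ✔
#2 6 / 3 = 2, so 3 divides 6  ✔
#3 B = 10 lies in [9, 12]  ✔
#4 F * D = 10 * 6 = 60  ✔
#5 D + A = 15; 15 mod 7 = 1  ✔
#6 B + H = 10 + (-2) = 8, not 11  ✘
#7 H = -2 lies in [-3, -2]  ✔
#8 H = -2, and -2 ≠ -3  ✔
#9 10 / 5 = 2, so 5 divides 10  ✔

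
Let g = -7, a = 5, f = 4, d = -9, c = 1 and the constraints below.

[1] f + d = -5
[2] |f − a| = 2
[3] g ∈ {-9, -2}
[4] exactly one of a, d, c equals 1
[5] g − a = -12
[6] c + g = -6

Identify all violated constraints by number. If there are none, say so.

[1] f + d = 4 + (-9) = -5  yes
[2] |4 − 5| = 1, not 2  no
[3] g = -7 is not in {-9, -2}  no
[4] a=5, d=-9, c=1; 1 of them equals 1  yes
[5] g − a = -7 − 5 = -12  yes
[6] c + g = 1 + (-7) = -6  yes

Constraints 2, 3 do not hold.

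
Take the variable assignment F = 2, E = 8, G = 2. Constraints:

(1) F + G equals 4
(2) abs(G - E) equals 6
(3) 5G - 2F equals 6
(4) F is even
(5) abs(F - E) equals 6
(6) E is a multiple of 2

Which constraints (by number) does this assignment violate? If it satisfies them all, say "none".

(1) F + G = 2 + 2 = 4 — holds.
(2) abs(2 - 8) = 6 — holds.
(3) 5G - 2F = 5(2) - 2(2) = 6 — holds.
(4) F = 2 is even — holds.
(5) abs(2 - 8) = 6 — holds.
(6) 8 / 2 = 4, so 2 divides 8 — holds.

The assignment satisfies every constraint.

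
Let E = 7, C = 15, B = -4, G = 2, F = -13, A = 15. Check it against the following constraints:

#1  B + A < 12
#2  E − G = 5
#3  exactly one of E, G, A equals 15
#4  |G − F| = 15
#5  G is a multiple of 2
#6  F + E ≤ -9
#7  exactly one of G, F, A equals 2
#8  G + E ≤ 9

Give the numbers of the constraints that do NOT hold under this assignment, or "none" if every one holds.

#1 B + A = -4 + 15 = 11; 11 < 12  OK
#2 E − G = 7 − 2 = 5  OK
#3 E=7, G=2, A=15; 1 of them equals 15  OK
#4 |2 − (-13)| = 15  OK
#5 2 / 2 = 1, so 2 divides 2  OK
#6 F + E = -13 + 7 = -6; -6 > -9, bound -9 not met  FAIL
#7 G=2, F=-13, A=15; 1 of them equals 2  OK
#8 G + E = 2 + 7 = 9; 9 ≤ 9  OK

No — constraint 6 is not satisfied.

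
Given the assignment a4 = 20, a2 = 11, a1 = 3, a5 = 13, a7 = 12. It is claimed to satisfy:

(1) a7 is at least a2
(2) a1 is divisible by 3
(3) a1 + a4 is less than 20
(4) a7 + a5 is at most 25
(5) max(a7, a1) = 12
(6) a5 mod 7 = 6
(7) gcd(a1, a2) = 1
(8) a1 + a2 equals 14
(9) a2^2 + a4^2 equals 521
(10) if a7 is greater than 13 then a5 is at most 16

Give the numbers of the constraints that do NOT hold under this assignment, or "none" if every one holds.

The assignment fails constraint 3.

(1) a7 = 12, a2 = 11; 12 ≥ 11 — holds.
(2) 3 / 3 = 1, so 3 divides 3 — holds.
(3) a1 + a4 = 3 + 20 = 23; 23 ≥ 20, bound 20 not met — fails.
(4) a7 + a5 = 12 + 13 = 25; 25 ≤ 25 — holds.
(5) max(12, 3) = 12 — holds.
(6) 13 mod 7 = 6 — holds.
(7) gcd(3, 11) = 1 — holds.
(8) a1 + a2 = 3 + 11 = 14 — holds.
(9) a2^2 + a4^2 = 11^2 + 20^2 = 121 + 400 = 521 — holds.
(10) a7 = 12, not > 13; antecedent false, conditional vacuously true — holds.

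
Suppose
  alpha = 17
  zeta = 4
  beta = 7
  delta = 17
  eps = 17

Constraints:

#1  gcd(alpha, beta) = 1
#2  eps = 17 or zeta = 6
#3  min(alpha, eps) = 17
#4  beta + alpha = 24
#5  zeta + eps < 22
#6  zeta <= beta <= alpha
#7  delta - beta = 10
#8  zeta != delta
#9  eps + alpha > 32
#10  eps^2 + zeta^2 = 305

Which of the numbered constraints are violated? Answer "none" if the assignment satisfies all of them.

#1 gcd(17, 7) = 1  yes
#2 eps = 17 = 17 (first disjunct)  yes
#3 min(17, 17) = 17  yes
#4 beta + alpha = 7 + 17 = 24  yes
#5 zeta + eps = 4 + 17 = 21; 21 < 22  yes
#6 values 4 <= 7 <= 17  yes
#7 delta - beta = 17 - 7 = 10  yes
#8 zeta = 4, delta = 17; distinct  yes
#9 eps + alpha = 17 + 17 = 34; 34 > 32  yes
#10 eps^2 + zeta^2 = 17^2 + 4^2 = 289 + 16 = 305  yes

Yes — all constraints hold.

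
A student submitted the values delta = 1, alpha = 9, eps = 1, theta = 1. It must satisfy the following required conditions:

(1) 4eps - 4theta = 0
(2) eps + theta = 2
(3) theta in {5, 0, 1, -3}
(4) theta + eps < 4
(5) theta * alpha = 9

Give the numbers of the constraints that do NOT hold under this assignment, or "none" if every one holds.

(1) 4eps - 4theta = 4(1) - 4(1) = 0  yes
(2) eps + theta = 1 + 1 = 2  yes
(3) theta = 1 is in {5, 0, 1, -3}  yes
(4) theta + eps = 1 + 1 = 2; 2 < 4  yes
(5) theta * alpha = 1 * 9 = 9  yes

Yes — all constraints hold.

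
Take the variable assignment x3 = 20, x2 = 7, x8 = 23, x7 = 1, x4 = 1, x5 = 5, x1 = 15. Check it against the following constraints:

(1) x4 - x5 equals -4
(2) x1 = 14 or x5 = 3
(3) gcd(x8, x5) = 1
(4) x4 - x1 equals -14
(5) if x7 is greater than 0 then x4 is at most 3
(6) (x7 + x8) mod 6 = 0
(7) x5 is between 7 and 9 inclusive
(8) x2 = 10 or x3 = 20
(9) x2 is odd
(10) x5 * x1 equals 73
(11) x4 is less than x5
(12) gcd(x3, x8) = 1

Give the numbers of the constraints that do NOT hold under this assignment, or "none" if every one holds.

(1) x4 - x5 = 1 - 5 = -4  yes
(2) x1 = 15 ≠ 14 and x5 = 5 ≠ 3; both disjuncts false  no
(3) gcd(23, 5) = 1  yes
(4) x4 - x1 = 1 - 15 = -14  yes
(5) x7 = 1 > 0, so we need x4 ≤ 3; x4 = 1 ≤ 3  yes
(6) x7 + x8 = 24; 24 mod 6 = 0  yes
(7) x5 = 5 is outside [7, 9]  no
(8) x2 = 7 ≠ 10, but x3 = 20 = 20 (second disjunct)  yes
(9) x2 = 7 is odd  yes
(10) x5 * x1 = 5 * 15 = 75, not 73  no
(11) x4 = 1, x5 = 5; 1 < 5  yes
(12) gcd(20, 23) = 1  yes

Constraints 2, 7, 10 are violated.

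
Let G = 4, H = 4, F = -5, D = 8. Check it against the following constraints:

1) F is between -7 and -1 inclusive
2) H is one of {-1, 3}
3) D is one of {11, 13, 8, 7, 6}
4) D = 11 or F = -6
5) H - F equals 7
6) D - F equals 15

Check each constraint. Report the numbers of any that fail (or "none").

Constraints 2, 4, 5, 6 are violated.

1) F = -5 lies in [-7, -1] — satisfied.
2) H = 4 is not in {-1, 3} — violated.
3) D = 8 is in {11, 13, 8, 7, 6} — satisfied.
4) D = 8 ≠ 11 and F = -5 ≠ -6; both disjuncts false — violated.
5) H - F = 4 - (-5) = 9, not 7 — violated.
6) D - F = 8 - (-5) = 13, not 15 — violated.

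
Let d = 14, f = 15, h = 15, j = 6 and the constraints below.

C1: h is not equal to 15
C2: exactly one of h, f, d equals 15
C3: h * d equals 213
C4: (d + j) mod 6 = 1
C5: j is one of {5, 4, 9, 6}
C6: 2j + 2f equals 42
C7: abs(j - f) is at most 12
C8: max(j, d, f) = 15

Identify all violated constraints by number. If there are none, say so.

C1: h = 15, but 15 is required to differ  fails
C2: h=15, f=15, d=14; 2 of them equal 15, not exactly one  fails
C3: h * d = 15 * 14 = 210, not 213  fails
C4: d + j = 20; 20 mod 6 = 2, not 1  fails
C5: j = 6 is in {5, 4, 9, 6}  holds
C6: 2j + 2f = 2(6) + 2(15) = 42  holds
C7: abs(6 - 15) = 9; 9 ≤ 12  holds
C8: max(6, 14, 15) = 15  holds

Violated: 1, 2, 3, 4.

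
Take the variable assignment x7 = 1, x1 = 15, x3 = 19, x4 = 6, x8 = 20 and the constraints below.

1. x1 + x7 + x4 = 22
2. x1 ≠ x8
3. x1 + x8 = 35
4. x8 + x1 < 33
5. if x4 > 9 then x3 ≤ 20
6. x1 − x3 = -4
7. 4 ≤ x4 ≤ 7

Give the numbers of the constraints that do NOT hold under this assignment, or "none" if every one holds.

Constraint 4 does not hold.

1. x1 + x7 + x4 = 15 + 1 + 6 = 22  yes
2. x1 = 15, x8 = 20; distinct  yes
3. x1 + x8 = 15 + 20 = 35  yes
4. x8 + x1 = 20 + 15 = 35; 35 ≥ 33, bound 33 not met  no
5. x4 = 6, not > 9; antecedent false, conditional vacuously true  yes
6. x1 − x3 = 15 − 19 = -4  yes
7. x4 = 6 lies in [4, 7]  yes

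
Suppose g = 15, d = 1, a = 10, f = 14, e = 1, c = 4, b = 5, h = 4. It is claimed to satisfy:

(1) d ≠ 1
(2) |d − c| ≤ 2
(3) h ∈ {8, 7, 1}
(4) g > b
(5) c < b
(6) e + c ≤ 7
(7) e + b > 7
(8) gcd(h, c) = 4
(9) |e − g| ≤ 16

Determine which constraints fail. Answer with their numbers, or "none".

(1) d = 1, but 1 is required to differ — violated.
(2) |1 − 4| = 3; 3 > 2, exceeds bound 2 — violated.
(3) h = 4 is not in {8, 7, 1} — violated.
(4) g = 15, b = 5; 15 > 5 — satisfied.
(5) c = 4, b = 5; 4 < 5 — satisfied.
(6) e + c = 1 + 4 = 5; 5 ≤ 7 — satisfied.
(7) e + b = 1 + 5 = 6; 6 ≤ 7, bound 7 not met — violated.
(8) gcd(4, 4) = 4 — satisfied.
(9) |1 − 15| = 14; 14 ≤ 16 — satisfied.

Violated: 1, 2, 3, 7.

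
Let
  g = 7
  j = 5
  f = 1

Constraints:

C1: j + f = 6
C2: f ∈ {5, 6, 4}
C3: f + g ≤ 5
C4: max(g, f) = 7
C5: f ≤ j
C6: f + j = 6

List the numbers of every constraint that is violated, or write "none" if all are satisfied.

C1: j + f = 5 + 1 = 6  yes
C2: f = 1 is not in {5, 6, 4}  no
C3: f + g = 1 + 7 = 8; 8 > 5, bound 5 not met  no
C4: max(7, 1) = 7  yes
C5: f = 1, j = 5; 1 ≤ 5  yes
C6: f + j = 1 + 5 = 6  yes

Constraints 2 and 3 do not hold.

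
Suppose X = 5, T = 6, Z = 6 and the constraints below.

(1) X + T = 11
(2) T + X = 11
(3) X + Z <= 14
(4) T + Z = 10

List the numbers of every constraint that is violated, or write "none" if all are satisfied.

(1) X + T = 5 + 6 = 11  OK
(2) T + X = 6 + 5 = 11  OK
(3) X + Z = 5 + 6 = 11; 11 ≤ 14  OK
(4) T + Z = 6 + 6 = 12, not 10  FAIL

Constraint 4 is violated.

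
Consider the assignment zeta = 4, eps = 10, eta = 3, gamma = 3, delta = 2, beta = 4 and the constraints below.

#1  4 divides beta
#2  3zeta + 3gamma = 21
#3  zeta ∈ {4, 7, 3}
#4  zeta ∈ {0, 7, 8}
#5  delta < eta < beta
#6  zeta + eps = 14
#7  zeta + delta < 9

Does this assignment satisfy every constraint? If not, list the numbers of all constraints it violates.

#1 4 / 4 = 1, so 4 divides 4 — holds.
#2 3zeta + 3gamma = 3(4) + 3(3) = 21 — holds.
#3 zeta = 4 is in {4, 7, 3} — holds.
#4 zeta = 4 is not in {0, 7, 8} — does not hold.
#5 values 2 < 3 < 4 — holds.
#6 zeta + eps = 4 + 10 = 14 — holds.
#7 zeta + delta = 4 + 2 = 6; 6 < 9 — holds.

The assignment fails constraint 4.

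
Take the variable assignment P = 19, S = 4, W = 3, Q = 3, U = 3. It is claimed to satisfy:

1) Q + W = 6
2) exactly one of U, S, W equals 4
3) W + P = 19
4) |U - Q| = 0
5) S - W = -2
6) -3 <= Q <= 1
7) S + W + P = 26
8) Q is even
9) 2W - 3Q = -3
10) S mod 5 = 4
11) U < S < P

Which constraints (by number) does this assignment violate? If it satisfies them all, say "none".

1) Q + W = 3 + 3 = 6  yes
2) U=3, S=4, W=3; 1 of them equals 4  yes
3) W + P = 3 + 19 = 22, not 19  no
4) |3 - 3| = 0  yes
5) S - W = 4 - 3 = 1, not -2  no
6) Q = 3 is outside [-3, 1]  no
7) S + W + P = 4 + 3 + 19 = 26  yes
8) Q = 3 is odd  no
9) 2W - 3Q = 2(3) - 3(3) = -3  yes
10) 4 mod 5 = 4  yes
11) values 3 < 4 < 19  yes

Violated: 3, 5, 6, and 8.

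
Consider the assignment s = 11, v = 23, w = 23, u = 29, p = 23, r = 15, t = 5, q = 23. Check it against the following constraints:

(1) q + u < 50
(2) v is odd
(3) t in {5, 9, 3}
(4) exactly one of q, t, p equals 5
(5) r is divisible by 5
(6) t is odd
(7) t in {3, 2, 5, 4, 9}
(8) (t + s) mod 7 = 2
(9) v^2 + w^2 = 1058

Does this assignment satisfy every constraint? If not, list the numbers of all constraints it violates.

(1) q + u = 23 + 29 = 52; 52 ≥ 50, bound 50 not met — violated.
(2) v = 23 is odd — OK.
(3) t = 5 is in {5, 9, 3} — OK.
(4) q=23, t=5, p=23; 1 of them equals 5 — OK.
(5) 15 / 5 = 3, so 5 divides 15 — OK.
(6) t = 5 is odd — OK.
(7) t = 5 is in {3, 2, 5, 4, 9} — OK.
(8) t + s = 16; 16 mod 7 = 2 — OK.
(9) v^2 + w^2 = 23^2 + 23^2 = 529 + 529 = 1058 — OK.

Constraint 1 does not hold.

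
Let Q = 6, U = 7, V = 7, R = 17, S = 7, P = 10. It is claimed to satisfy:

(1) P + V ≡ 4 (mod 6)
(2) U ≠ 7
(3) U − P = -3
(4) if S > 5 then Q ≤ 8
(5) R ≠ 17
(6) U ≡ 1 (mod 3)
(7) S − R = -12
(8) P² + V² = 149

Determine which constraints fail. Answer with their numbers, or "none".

Constraints 1, 2, 5, and 7 are violated.

(1) P + V = 17; 17 mod 6 = 5, not 4 — violated.
(2) U = 7, but 7 is required to differ — violated.
(3) U − P = 7 − 10 = -3 — satisfied.
(4) S = 7 > 5, so we need Q ≤ 8; Q = 6 ≤ 8 — satisfied.
(5) R = 17, but 17 is required to differ — violated.
(6) 7 mod 3 = 1 — satisfied.
(7) S − R = 7 − 17 = -10, not -12 — violated.
(8) P² + V² = 10² + 7² = 100 + 49 = 149 — satisfied.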